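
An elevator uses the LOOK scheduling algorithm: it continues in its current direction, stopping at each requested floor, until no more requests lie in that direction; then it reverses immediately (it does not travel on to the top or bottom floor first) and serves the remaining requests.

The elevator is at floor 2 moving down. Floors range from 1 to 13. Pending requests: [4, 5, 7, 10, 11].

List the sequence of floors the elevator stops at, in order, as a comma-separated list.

Answer: 4, 5, 7, 10, 11

Derivation:
Current: 2, moving DOWN
Serve below first (descending): []
Then reverse, serve above (ascending): [4, 5, 7, 10, 11]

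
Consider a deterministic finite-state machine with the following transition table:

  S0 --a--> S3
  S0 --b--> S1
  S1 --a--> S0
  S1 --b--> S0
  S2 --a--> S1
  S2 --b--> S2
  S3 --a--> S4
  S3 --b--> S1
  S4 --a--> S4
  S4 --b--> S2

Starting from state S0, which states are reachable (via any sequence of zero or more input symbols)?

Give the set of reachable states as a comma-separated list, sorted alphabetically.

BFS from S0:
  visit S0: S0--a-->S3 (new), S0--b-->S1 (new)
  visit S3: S3--a-->S4 (new), S3--b-->S1 (seen)
  visit S1: S1--a-->S0 (seen), S1--b-->S0 (seen)
  visit S4: S4--a-->S4 (seen), S4--b-->S2 (new)
  visit S2: S2--a-->S1 (seen), S2--b-->S2 (seen)

Answer: S0, S1, S2, S3, S4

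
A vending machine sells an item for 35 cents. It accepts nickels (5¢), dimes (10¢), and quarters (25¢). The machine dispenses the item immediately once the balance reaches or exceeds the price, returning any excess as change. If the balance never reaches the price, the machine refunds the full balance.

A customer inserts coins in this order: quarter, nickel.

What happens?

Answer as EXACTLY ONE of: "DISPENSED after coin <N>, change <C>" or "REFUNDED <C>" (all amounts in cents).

Price: 35¢
Coin 1 (quarter, 25¢): balance = 25¢
Coin 2 (nickel, 5¢): balance = 30¢
All coins inserted, balance 30¢ < price 35¢ → REFUND 30¢

Answer: REFUNDED 30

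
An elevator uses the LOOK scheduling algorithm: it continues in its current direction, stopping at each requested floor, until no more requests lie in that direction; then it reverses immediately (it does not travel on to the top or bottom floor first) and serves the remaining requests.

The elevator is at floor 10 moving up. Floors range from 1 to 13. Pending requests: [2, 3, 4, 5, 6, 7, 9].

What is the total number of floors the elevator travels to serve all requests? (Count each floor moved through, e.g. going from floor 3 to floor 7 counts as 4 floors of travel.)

Start at floor 10 moving up, LOOK stop order: [9, 7, 6, 5, 4, 3, 2]
  10 → 9: |9-10| = 1, total = 1
  9 → 7: |7-9| = 2, total = 3
  7 → 6: |6-7| = 1, total = 4
  6 → 5: |5-6| = 1, total = 5
  5 → 4: |4-5| = 1, total = 6
  4 → 3: |3-4| = 1, total = 7
  3 → 2: |2-3| = 1, total = 8

Answer: 8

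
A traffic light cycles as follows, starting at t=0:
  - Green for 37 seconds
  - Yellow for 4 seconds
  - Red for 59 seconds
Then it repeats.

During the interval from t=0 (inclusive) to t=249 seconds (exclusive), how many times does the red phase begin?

Answer: 3

Derivation:
Cycle = 37+4+59 = 100s
red phase starts at t = k*100 + 41 for k=0,1,2,...
Need k*100+41 < 249 → k < 2.080
k ∈ {0, ..., 2} → 3 starts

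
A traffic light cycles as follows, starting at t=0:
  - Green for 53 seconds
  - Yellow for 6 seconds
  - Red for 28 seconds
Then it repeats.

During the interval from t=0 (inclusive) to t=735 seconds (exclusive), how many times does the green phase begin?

Answer: 9

Derivation:
Cycle = 53+6+28 = 87s
green phase starts at t = k*87 + 0 for k=0,1,2,...
Need k*87+0 < 735 → k < 8.448
k ∈ {0, ..., 8} → 9 starts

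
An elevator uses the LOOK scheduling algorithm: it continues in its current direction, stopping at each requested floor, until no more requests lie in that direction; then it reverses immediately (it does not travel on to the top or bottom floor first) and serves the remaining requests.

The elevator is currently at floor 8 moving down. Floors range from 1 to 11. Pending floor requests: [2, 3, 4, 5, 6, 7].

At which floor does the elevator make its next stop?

Current floor: 8, direction: down
Requests above: []
Requests below: [2, 3, 4, 5, 6, 7]
Moving down and requests lie below → nearest below is max([2, 3, 4, 5, 6, 7]) = 7

Answer: 7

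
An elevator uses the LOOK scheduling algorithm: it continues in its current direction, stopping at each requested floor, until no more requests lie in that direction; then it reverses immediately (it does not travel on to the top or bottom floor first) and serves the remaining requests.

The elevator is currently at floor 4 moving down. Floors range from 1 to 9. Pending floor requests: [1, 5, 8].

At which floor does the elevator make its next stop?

Answer: 1

Derivation:
Current floor: 4, direction: down
Requests above: [5, 8]
Requests below: [1]
Moving down and requests lie below → nearest below is max([1]) = 1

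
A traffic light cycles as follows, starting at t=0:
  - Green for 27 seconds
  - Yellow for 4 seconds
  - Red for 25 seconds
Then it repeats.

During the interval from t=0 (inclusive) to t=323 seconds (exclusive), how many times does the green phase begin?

Answer: 6

Derivation:
Cycle = 27+4+25 = 56s
green phase starts at t = k*56 + 0 for k=0,1,2,...
Need k*56+0 < 323 → k < 5.768
k ∈ {0, ..., 5} → 6 starts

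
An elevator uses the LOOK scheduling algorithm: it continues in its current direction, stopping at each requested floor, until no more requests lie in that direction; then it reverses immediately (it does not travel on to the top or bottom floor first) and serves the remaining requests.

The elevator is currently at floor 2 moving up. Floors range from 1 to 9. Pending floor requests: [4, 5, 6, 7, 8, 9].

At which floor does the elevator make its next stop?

Current floor: 2, direction: up
Requests above: [4, 5, 6, 7, 8, 9]
Requests below: []
Moving up and requests lie above → nearest above is min([4, 5, 6, 7, 8, 9]) = 4

Answer: 4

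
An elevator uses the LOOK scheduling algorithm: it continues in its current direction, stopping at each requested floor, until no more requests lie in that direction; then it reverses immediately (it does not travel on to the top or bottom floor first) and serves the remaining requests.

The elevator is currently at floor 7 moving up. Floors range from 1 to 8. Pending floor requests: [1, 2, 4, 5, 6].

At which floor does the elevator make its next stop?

Answer: 6

Derivation:
Current floor: 7, direction: up
Requests above: []
Requests below: [1, 2, 4, 5, 6]
Moving up but no requests above → reverse; nearest below is max([1, 2, 4, 5, 6]) = 6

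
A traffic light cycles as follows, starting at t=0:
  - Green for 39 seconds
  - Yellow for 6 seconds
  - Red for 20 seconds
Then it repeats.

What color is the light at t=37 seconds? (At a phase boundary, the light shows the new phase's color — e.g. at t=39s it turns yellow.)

Answer: green

Derivation:
Cycle length = 39 + 6 + 20 = 65s
t = 37, phase_t = 37 mod 65 = 37
37 < 39 (green end) → GREEN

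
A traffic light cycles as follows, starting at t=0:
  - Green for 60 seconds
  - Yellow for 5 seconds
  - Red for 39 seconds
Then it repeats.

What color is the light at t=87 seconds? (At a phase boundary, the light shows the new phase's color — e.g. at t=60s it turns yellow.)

Answer: red

Derivation:
Cycle length = 60 + 5 + 39 = 104s
t = 87, phase_t = 87 mod 104 = 87
87 >= 65 → RED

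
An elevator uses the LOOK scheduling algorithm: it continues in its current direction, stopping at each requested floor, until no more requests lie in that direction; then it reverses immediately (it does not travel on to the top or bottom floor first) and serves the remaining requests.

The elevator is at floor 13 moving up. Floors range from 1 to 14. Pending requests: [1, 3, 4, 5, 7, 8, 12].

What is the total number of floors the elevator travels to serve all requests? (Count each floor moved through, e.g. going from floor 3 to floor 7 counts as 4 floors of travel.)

Start at floor 13 moving up, LOOK stop order: [12, 8, 7, 5, 4, 3, 1]
  13 → 12: |12-13| = 1, total = 1
  12 → 8: |8-12| = 4, total = 5
  8 → 7: |7-8| = 1, total = 6
  7 → 5: |5-7| = 2, total = 8
  5 → 4: |4-5| = 1, total = 9
  4 → 3: |3-4| = 1, total = 10
  3 → 1: |1-3| = 2, total = 12

Answer: 12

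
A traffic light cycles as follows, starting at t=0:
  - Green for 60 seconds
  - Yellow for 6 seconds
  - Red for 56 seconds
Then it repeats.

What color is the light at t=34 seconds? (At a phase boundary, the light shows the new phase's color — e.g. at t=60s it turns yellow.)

Cycle length = 60 + 6 + 56 = 122s
t = 34, phase_t = 34 mod 122 = 34
34 < 60 (green end) → GREEN

Answer: green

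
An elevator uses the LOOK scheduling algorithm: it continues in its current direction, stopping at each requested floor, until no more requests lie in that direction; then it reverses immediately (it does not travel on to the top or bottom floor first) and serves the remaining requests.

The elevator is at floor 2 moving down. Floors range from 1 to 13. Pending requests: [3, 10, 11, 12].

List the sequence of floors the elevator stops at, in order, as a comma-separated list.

Answer: 3, 10, 11, 12

Derivation:
Current: 2, moving DOWN
Serve below first (descending): []
Then reverse, serve above (ascending): [3, 10, 11, 12]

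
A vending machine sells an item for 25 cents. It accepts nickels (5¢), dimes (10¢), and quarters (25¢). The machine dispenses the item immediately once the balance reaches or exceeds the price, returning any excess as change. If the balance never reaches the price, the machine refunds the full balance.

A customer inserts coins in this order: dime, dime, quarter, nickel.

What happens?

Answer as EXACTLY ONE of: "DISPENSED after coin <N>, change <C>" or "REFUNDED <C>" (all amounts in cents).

Answer: DISPENSED after coin 3, change 20

Derivation:
Price: 25¢
Coin 1 (dime, 10¢): balance = 10¢
Coin 2 (dime, 10¢): balance = 20¢
Coin 3 (quarter, 25¢): balance = 45¢
  → balance >= price → DISPENSE, change = 45 - 25 = 20¢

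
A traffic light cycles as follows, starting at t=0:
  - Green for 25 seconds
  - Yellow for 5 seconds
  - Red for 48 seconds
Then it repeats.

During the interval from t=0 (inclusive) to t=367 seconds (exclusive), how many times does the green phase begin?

Cycle = 25+5+48 = 78s
green phase starts at t = k*78 + 0 for k=0,1,2,...
Need k*78+0 < 367 → k < 4.705
k ∈ {0, ..., 4} → 5 starts

Answer: 5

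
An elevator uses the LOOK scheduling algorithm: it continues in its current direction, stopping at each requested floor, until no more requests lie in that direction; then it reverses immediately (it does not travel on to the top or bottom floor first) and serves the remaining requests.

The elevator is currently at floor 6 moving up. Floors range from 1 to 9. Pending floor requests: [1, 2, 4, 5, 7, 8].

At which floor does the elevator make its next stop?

Answer: 7

Derivation:
Current floor: 6, direction: up
Requests above: [7, 8]
Requests below: [1, 2, 4, 5]
Moving up and requests lie above → nearest above is min([7, 8]) = 7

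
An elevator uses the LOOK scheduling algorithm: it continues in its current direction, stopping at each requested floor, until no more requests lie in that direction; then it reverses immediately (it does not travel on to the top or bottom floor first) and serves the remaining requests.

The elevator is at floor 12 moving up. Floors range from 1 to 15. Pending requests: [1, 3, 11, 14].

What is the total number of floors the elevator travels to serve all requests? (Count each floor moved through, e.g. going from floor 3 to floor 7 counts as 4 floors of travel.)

Start at floor 12 moving up, LOOK stop order: [14, 11, 3, 1]
  12 → 14: |14-12| = 2, total = 2
  14 → 11: |11-14| = 3, total = 5
  11 → 3: |3-11| = 8, total = 13
  3 → 1: |1-3| = 2, total = 15

Answer: 15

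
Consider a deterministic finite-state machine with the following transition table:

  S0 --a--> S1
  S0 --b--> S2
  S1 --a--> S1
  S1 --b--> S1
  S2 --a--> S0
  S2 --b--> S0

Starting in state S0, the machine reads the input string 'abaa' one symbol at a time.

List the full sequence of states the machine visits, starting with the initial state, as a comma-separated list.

Answer: S0, S1, S1, S1, S1

Derivation:
Start: S0
  read 'a': S0 --a--> S1
  read 'b': S1 --b--> S1
  read 'a': S1 --a--> S1
  read 'a': S1 --a--> S1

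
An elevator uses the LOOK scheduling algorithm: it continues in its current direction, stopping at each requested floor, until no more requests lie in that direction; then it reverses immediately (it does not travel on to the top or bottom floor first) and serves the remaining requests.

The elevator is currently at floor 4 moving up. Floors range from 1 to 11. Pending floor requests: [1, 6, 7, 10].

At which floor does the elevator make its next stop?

Current floor: 4, direction: up
Requests above: [6, 7, 10]
Requests below: [1]
Moving up and requests lie above → nearest above is min([6, 7, 10]) = 6

Answer: 6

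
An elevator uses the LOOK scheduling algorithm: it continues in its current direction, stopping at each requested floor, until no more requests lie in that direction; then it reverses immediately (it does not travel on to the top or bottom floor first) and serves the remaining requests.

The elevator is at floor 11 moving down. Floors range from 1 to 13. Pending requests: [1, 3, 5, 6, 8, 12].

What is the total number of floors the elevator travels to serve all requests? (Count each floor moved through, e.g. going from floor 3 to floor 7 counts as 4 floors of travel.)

Start at floor 11 moving down, LOOK stop order: [8, 6, 5, 3, 1, 12]
  11 → 8: |8-11| = 3, total = 3
  8 → 6: |6-8| = 2, total = 5
  6 → 5: |5-6| = 1, total = 6
  5 → 3: |3-5| = 2, total = 8
  3 → 1: |1-3| = 2, total = 10
  1 → 12: |12-1| = 11, total = 21

Answer: 21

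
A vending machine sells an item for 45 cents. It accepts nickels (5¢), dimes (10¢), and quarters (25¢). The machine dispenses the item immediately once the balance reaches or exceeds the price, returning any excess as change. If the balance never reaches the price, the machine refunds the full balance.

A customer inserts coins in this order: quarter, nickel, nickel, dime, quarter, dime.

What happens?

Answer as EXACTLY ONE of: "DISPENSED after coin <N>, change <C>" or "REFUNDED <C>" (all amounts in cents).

Answer: DISPENSED after coin 4, change 0

Derivation:
Price: 45¢
Coin 1 (quarter, 25¢): balance = 25¢
Coin 2 (nickel, 5¢): balance = 30¢
Coin 3 (nickel, 5¢): balance = 35¢
Coin 4 (dime, 10¢): balance = 45¢
  → balance >= price → DISPENSE, change = 45 - 45 = 0¢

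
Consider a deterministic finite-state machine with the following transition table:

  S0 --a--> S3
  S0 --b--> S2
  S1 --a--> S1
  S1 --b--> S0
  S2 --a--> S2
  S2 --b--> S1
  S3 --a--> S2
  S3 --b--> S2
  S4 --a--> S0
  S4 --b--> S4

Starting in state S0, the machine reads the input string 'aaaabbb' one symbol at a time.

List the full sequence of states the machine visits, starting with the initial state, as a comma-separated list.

Answer: S0, S3, S2, S2, S2, S1, S0, S2

Derivation:
Start: S0
  read 'a': S0 --a--> S3
  read 'a': S3 --a--> S2
  read 'a': S2 --a--> S2
  read 'a': S2 --a--> S2
  read 'b': S2 --b--> S1
  read 'b': S1 --b--> S0
  read 'b': S0 --b--> S2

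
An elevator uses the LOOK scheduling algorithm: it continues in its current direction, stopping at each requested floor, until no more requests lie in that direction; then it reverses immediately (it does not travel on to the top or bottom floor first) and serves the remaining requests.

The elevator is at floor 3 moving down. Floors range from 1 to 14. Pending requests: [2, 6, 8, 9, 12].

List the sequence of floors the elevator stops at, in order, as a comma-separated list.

Answer: 2, 6, 8, 9, 12

Derivation:
Current: 3, moving DOWN
Serve below first (descending): [2]
Then reverse, serve above (ascending): [6, 8, 9, 12]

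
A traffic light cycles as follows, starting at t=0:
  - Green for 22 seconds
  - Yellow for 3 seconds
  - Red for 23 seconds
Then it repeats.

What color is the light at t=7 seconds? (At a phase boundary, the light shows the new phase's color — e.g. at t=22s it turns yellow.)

Cycle length = 22 + 3 + 23 = 48s
t = 7, phase_t = 7 mod 48 = 7
7 < 22 (green end) → GREEN

Answer: green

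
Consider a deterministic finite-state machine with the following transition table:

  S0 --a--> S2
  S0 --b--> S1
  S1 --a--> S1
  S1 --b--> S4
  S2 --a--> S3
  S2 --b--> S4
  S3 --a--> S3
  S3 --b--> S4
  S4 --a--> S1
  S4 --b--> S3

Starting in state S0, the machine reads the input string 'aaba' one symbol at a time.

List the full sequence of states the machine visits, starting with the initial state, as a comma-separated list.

Answer: S0, S2, S3, S4, S1

Derivation:
Start: S0
  read 'a': S0 --a--> S2
  read 'a': S2 --a--> S3
  read 'b': S3 --b--> S4
  read 'a': S4 --a--> S1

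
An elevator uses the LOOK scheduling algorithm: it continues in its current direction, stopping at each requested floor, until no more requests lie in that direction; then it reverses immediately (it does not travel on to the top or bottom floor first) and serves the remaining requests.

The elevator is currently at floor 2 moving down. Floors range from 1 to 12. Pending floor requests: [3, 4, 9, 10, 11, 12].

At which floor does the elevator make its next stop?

Answer: 3

Derivation:
Current floor: 2, direction: down
Requests above: [3, 4, 9, 10, 11, 12]
Requests below: []
Moving down but no requests below → reverse; nearest above is min([3, 4, 9, 10, 11, 12]) = 3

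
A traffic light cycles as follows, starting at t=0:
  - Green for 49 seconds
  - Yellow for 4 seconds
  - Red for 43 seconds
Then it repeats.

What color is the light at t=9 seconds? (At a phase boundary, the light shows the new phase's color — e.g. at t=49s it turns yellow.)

Answer: green

Derivation:
Cycle length = 49 + 4 + 43 = 96s
t = 9, phase_t = 9 mod 96 = 9
9 < 49 (green end) → GREEN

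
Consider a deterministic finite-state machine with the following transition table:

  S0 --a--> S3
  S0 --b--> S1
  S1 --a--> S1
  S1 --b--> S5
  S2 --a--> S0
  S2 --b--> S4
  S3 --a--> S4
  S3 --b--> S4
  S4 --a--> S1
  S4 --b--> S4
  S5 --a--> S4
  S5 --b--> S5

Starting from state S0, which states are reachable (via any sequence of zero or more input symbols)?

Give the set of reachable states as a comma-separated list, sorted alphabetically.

Answer: S0, S1, S3, S4, S5

Derivation:
BFS from S0:
  visit S0: S0--a-->S3 (new), S0--b-->S1 (new)
  visit S3: S3--a-->S4 (new), S3--b-->S4 (seen)
  visit S1: S1--a-->S1 (seen), S1--b-->S5 (new)
  visit S4: S4--a-->S1 (seen), S4--b-->S4 (seen)
  visit S5: S5--a-->S4 (seen), S5--b-->S5 (seen)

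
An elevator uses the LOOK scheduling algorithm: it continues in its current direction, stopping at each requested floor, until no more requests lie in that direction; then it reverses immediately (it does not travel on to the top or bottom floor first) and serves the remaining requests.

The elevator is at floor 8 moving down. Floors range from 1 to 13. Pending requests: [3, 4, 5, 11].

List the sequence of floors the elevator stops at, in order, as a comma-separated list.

Current: 8, moving DOWN
Serve below first (descending): [5, 4, 3]
Then reverse, serve above (ascending): [11]

Answer: 5, 4, 3, 11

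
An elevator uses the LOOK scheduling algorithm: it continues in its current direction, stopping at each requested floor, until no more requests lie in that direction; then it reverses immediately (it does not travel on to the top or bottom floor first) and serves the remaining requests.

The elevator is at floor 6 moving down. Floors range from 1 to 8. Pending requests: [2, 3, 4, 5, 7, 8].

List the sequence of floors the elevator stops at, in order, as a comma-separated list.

Current: 6, moving DOWN
Serve below first (descending): [5, 4, 3, 2]
Then reverse, serve above (ascending): [7, 8]

Answer: 5, 4, 3, 2, 7, 8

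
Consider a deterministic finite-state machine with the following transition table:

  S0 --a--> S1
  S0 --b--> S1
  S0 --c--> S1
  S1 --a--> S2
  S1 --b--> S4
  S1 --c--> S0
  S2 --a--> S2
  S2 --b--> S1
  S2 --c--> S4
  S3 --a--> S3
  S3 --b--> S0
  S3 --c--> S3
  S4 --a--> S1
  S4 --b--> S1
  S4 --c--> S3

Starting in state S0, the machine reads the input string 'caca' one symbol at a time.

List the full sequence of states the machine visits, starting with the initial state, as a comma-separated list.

Answer: S0, S1, S2, S4, S1

Derivation:
Start: S0
  read 'c': S0 --c--> S1
  read 'a': S1 --a--> S2
  read 'c': S2 --c--> S4
  read 'a': S4 --a--> S1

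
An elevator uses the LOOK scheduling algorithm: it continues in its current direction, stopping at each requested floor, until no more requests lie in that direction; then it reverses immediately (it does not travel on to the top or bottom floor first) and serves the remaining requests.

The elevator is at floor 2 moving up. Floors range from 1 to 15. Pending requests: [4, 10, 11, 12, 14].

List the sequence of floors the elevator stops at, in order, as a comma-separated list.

Current: 2, moving UP
Serve above first (ascending): [4, 10, 11, 12, 14]
Then reverse, serve below (descending): []

Answer: 4, 10, 11, 12, 14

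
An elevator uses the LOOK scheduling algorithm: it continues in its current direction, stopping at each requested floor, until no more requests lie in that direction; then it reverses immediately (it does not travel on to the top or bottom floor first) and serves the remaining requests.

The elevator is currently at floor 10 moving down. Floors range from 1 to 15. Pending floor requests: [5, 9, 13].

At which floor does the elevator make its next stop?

Current floor: 10, direction: down
Requests above: [13]
Requests below: [5, 9]
Moving down and requests lie below → nearest below is max([5, 9]) = 9

Answer: 9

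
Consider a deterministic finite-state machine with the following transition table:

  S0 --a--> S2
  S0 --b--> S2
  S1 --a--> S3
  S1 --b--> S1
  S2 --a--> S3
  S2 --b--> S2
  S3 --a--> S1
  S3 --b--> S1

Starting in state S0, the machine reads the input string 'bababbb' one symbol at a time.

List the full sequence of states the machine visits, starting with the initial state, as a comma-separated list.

Start: S0
  read 'b': S0 --b--> S2
  read 'a': S2 --a--> S3
  read 'b': S3 --b--> S1
  read 'a': S1 --a--> S3
  read 'b': S3 --b--> S1
  read 'b': S1 --b--> S1
  read 'b': S1 --b--> S1

Answer: S0, S2, S3, S1, S3, S1, S1, S1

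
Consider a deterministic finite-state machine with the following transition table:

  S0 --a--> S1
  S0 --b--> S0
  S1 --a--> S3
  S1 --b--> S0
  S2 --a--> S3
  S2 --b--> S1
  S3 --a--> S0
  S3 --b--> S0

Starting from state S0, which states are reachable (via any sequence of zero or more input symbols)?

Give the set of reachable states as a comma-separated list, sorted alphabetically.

BFS from S0:
  visit S0: S0--a-->S1 (new), S0--b-->S0 (seen)
  visit S1: S1--a-->S3 (new), S1--b-->S0 (seen)
  visit S3: S3--a-->S0 (seen), S3--b-->S0 (seen)

Answer: S0, S1, S3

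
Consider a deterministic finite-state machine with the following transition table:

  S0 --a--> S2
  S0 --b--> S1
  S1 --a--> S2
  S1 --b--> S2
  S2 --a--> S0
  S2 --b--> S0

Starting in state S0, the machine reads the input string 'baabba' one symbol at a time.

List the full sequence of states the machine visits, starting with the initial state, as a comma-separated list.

Answer: S0, S1, S2, S0, S1, S2, S0

Derivation:
Start: S0
  read 'b': S0 --b--> S1
  read 'a': S1 --a--> S2
  read 'a': S2 --a--> S0
  read 'b': S0 --b--> S1
  read 'b': S1 --b--> S2
  read 'a': S2 --a--> S0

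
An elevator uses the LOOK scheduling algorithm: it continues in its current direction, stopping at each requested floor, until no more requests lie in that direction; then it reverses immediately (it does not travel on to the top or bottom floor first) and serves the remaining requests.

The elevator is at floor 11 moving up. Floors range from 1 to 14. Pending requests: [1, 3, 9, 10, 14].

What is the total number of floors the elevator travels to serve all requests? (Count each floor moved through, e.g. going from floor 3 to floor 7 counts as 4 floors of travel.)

Answer: 16

Derivation:
Start at floor 11 moving up, LOOK stop order: [14, 10, 9, 3, 1]
  11 → 14: |14-11| = 3, total = 3
  14 → 10: |10-14| = 4, total = 7
  10 → 9: |9-10| = 1, total = 8
  9 → 3: |3-9| = 6, total = 14
  3 → 1: |1-3| = 2, total = 16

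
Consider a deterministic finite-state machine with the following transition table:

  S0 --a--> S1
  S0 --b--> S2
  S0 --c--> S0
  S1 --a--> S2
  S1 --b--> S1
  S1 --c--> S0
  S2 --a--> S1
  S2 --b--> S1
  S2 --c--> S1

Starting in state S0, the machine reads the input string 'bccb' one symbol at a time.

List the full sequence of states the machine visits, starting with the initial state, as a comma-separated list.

Answer: S0, S2, S1, S0, S2

Derivation:
Start: S0
  read 'b': S0 --b--> S2
  read 'c': S2 --c--> S1
  read 'c': S1 --c--> S0
  read 'b': S0 --b--> S2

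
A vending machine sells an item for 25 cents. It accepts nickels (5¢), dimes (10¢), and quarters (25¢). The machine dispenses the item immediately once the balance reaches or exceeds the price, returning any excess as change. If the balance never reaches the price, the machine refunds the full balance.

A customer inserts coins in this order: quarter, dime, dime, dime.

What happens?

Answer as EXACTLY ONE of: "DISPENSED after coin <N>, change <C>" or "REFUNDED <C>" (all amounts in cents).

Price: 25¢
Coin 1 (quarter, 25¢): balance = 25¢
  → balance >= price → DISPENSE, change = 25 - 25 = 0¢

Answer: DISPENSED after coin 1, change 0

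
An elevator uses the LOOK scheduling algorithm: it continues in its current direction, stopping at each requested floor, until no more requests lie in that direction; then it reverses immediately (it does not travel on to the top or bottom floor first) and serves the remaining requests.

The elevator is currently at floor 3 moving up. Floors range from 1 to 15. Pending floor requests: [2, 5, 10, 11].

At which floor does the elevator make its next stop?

Answer: 5

Derivation:
Current floor: 3, direction: up
Requests above: [5, 10, 11]
Requests below: [2]
Moving up and requests lie above → nearest above is min([5, 10, 11]) = 5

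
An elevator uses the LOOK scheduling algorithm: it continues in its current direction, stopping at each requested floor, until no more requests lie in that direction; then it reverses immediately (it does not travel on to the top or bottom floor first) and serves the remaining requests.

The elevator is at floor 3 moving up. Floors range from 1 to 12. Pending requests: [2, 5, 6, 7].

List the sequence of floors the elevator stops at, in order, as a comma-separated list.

Current: 3, moving UP
Serve above first (ascending): [5, 6, 7]
Then reverse, serve below (descending): [2]

Answer: 5, 6, 7, 2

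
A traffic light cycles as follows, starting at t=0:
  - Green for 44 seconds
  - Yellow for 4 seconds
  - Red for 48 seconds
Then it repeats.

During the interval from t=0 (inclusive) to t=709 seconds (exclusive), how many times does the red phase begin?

Answer: 7

Derivation:
Cycle = 44+4+48 = 96s
red phase starts at t = k*96 + 48 for k=0,1,2,...
Need k*96+48 < 709 → k < 6.885
k ∈ {0, ..., 6} → 7 starts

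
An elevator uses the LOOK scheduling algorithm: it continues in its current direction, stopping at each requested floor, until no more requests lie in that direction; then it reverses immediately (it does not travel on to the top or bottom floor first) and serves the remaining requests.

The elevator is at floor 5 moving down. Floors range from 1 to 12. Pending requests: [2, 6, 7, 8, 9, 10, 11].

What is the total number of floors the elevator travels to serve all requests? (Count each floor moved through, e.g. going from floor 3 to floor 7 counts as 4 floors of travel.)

Start at floor 5 moving down, LOOK stop order: [2, 6, 7, 8, 9, 10, 11]
  5 → 2: |2-5| = 3, total = 3
  2 → 6: |6-2| = 4, total = 7
  6 → 7: |7-6| = 1, total = 8
  7 → 8: |8-7| = 1, total = 9
  8 → 9: |9-8| = 1, total = 10
  9 → 10: |10-9| = 1, total = 11
  10 → 11: |11-10| = 1, total = 12

Answer: 12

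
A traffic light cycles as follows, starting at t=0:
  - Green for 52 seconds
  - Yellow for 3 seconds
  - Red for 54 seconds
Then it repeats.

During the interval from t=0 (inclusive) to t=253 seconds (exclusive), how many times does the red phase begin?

Answer: 2

Derivation:
Cycle = 52+3+54 = 109s
red phase starts at t = k*109 + 55 for k=0,1,2,...
Need k*109+55 < 253 → k < 1.817
k ∈ {0, ..., 1} → 2 starts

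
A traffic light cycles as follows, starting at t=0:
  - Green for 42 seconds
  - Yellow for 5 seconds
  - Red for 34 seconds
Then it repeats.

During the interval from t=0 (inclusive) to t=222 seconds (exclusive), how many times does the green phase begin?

Answer: 3

Derivation:
Cycle = 42+5+34 = 81s
green phase starts at t = k*81 + 0 for k=0,1,2,...
Need k*81+0 < 222 → k < 2.741
k ∈ {0, ..., 2} → 3 starts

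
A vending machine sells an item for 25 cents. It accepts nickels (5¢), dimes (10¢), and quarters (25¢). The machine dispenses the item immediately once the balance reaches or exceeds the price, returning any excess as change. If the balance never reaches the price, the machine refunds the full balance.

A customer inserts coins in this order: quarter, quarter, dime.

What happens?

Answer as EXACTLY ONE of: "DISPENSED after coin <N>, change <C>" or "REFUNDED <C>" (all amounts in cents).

Price: 25¢
Coin 1 (quarter, 25¢): balance = 25¢
  → balance >= price → DISPENSE, change = 25 - 25 = 0¢

Answer: DISPENSED after coin 1, change 0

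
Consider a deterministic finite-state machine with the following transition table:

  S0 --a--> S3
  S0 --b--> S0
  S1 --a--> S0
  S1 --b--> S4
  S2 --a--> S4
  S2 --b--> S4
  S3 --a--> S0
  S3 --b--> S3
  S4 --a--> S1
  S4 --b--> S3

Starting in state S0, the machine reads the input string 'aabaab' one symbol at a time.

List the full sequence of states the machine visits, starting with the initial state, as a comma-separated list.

Answer: S0, S3, S0, S0, S3, S0, S0

Derivation:
Start: S0
  read 'a': S0 --a--> S3
  read 'a': S3 --a--> S0
  read 'b': S0 --b--> S0
  read 'a': S0 --a--> S3
  read 'a': S3 --a--> S0
  read 'b': S0 --b--> S0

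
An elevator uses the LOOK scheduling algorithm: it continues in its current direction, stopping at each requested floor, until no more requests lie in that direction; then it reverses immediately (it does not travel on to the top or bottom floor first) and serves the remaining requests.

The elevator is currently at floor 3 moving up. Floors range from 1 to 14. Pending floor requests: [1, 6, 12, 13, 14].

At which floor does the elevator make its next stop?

Current floor: 3, direction: up
Requests above: [6, 12, 13, 14]
Requests below: [1]
Moving up and requests lie above → nearest above is min([6, 12, 13, 14]) = 6

Answer: 6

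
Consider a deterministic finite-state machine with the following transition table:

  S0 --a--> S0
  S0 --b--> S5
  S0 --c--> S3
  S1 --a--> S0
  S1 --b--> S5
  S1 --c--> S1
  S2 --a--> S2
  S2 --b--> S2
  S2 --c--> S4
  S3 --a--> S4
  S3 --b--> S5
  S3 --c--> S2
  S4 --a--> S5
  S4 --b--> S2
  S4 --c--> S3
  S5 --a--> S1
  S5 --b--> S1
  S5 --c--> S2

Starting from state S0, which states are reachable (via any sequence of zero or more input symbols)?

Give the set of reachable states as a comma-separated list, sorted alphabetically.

BFS from S0:
  visit S0: S0--a-->S0 (seen), S0--b-->S5 (new), S0--c-->S3 (new)
  visit S5: S5--a-->S1 (new), S5--b-->S1 (seen), S5--c-->S2 (new)
  visit S3: S3--a-->S4 (new), S3--b-->S5 (seen), S3--c-->S2 (seen)
  visit S1: S1--a-->S0 (seen), S1--b-->S5 (seen), S1--c-->S1 (seen)
  visit S2: S2--a-->S2 (seen), S2--b-->S2 (seen), S2--c-->S4 (seen)
  visit S4: S4--a-->S5 (seen), S4--b-->S2 (seen), S4--c-->S3 (seen)

Answer: S0, S1, S2, S3, S4, S5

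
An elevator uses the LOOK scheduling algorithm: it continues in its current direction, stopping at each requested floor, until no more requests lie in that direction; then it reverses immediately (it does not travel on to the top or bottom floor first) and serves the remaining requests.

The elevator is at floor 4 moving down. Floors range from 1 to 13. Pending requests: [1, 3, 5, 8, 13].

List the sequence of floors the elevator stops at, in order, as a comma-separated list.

Current: 4, moving DOWN
Serve below first (descending): [3, 1]
Then reverse, serve above (ascending): [5, 8, 13]

Answer: 3, 1, 5, 8, 13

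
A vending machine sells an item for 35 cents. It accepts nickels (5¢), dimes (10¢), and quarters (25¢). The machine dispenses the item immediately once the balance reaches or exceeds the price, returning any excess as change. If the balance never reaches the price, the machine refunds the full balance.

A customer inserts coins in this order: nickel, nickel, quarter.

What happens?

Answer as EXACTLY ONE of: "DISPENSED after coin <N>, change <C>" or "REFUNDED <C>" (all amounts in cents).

Answer: DISPENSED after coin 3, change 0

Derivation:
Price: 35¢
Coin 1 (nickel, 5¢): balance = 5¢
Coin 2 (nickel, 5¢): balance = 10¢
Coin 3 (quarter, 25¢): balance = 35¢
  → balance >= price → DISPENSE, change = 35 - 35 = 0¢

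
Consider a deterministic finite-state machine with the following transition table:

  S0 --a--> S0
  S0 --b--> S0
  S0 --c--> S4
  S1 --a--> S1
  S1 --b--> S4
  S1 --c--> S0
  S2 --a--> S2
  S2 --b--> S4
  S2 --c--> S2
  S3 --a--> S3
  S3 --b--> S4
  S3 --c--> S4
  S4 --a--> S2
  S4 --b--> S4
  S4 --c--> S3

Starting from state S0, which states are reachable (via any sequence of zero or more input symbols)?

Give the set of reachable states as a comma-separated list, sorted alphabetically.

BFS from S0:
  visit S0: S0--a-->S0 (seen), S0--b-->S0 (seen), S0--c-->S4 (new)
  visit S4: S4--a-->S2 (new), S4--b-->S4 (seen), S4--c-->S3 (new)
  visit S2: S2--a-->S2 (seen), S2--b-->S4 (seen), S2--c-->S2 (seen)
  visit S3: S3--a-->S3 (seen), S3--b-->S4 (seen), S3--c-->S4 (seen)

Answer: S0, S2, S3, S4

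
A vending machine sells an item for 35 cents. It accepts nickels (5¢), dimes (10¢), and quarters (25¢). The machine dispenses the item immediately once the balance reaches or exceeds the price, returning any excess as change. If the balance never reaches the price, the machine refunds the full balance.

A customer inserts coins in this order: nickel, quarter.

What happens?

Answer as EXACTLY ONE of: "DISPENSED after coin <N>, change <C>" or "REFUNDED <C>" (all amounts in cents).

Answer: REFUNDED 30

Derivation:
Price: 35¢
Coin 1 (nickel, 5¢): balance = 5¢
Coin 2 (quarter, 25¢): balance = 30¢
All coins inserted, balance 30¢ < price 35¢ → REFUND 30¢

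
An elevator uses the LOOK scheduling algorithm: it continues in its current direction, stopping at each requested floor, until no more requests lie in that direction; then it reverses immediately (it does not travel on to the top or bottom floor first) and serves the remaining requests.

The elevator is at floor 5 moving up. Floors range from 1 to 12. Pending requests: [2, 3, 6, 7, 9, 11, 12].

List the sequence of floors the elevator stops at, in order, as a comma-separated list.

Current: 5, moving UP
Serve above first (ascending): [6, 7, 9, 11, 12]
Then reverse, serve below (descending): [3, 2]

Answer: 6, 7, 9, 11, 12, 3, 2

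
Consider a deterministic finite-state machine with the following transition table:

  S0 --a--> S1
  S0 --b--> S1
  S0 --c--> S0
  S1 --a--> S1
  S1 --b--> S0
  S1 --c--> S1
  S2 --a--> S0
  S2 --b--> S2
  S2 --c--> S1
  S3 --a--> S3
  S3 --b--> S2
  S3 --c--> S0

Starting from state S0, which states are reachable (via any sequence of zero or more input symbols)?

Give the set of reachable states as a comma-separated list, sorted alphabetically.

BFS from S0:
  visit S0: S0--a-->S1 (new), S0--b-->S1 (seen), S0--c-->S0 (seen)
  visit S1: S1--a-->S1 (seen), S1--b-->S0 (seen), S1--c-->S1 (seen)

Answer: S0, S1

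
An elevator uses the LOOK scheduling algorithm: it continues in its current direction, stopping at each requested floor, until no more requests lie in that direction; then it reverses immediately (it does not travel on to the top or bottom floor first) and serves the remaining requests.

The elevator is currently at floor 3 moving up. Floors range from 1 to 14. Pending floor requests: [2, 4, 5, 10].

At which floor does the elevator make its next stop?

Answer: 4

Derivation:
Current floor: 3, direction: up
Requests above: [4, 5, 10]
Requests below: [2]
Moving up and requests lie above → nearest above is min([4, 5, 10]) = 4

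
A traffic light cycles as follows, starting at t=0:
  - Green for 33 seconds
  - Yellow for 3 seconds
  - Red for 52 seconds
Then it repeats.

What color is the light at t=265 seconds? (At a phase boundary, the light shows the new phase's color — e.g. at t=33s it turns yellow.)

Cycle length = 33 + 3 + 52 = 88s
t = 265, phase_t = 265 mod 88 = 1
1 < 33 (green end) → GREEN

Answer: green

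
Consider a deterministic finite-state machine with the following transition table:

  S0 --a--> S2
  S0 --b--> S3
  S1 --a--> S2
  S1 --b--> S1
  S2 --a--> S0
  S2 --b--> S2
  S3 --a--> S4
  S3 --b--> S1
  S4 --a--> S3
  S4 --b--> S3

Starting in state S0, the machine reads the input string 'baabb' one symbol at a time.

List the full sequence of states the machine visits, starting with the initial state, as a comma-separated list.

Answer: S0, S3, S4, S3, S1, S1

Derivation:
Start: S0
  read 'b': S0 --b--> S3
  read 'a': S3 --a--> S4
  read 'a': S4 --a--> S3
  read 'b': S3 --b--> S1
  read 'b': S1 --b--> S1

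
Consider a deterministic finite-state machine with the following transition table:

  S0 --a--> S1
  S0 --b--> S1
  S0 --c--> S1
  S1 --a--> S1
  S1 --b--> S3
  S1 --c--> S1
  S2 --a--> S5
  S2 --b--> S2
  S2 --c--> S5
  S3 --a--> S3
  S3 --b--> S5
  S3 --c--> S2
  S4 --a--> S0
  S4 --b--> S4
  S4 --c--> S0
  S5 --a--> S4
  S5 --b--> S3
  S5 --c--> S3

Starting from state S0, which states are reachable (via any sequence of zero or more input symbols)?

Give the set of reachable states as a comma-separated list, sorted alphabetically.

BFS from S0:
  visit S0: S0--a-->S1 (new), S0--b-->S1 (seen), S0--c-->S1 (seen)
  visit S1: S1--a-->S1 (seen), S1--b-->S3 (new), S1--c-->S1 (seen)
  visit S3: S3--a-->S3 (seen), S3--b-->S5 (new), S3--c-->S2 (new)
  visit S5: S5--a-->S4 (new), S5--b-->S3 (seen), S5--c-->S3 (seen)
  visit S2: S2--a-->S5 (seen), S2--b-->S2 (seen), S2--c-->S5 (seen)
  visit S4: S4--a-->S0 (seen), S4--b-->S4 (seen), S4--c-->S0 (seen)

Answer: S0, S1, S2, S3, S4, S5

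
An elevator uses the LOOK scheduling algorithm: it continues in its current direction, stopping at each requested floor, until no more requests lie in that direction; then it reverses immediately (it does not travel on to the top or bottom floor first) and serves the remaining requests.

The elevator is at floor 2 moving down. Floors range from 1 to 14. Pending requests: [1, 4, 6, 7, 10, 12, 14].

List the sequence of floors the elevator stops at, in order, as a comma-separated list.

Current: 2, moving DOWN
Serve below first (descending): [1]
Then reverse, serve above (ascending): [4, 6, 7, 10, 12, 14]

Answer: 1, 4, 6, 7, 10, 12, 14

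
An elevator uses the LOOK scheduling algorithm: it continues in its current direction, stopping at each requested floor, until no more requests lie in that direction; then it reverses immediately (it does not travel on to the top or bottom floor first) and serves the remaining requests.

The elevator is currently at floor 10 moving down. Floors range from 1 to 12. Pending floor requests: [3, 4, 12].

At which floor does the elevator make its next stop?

Answer: 4

Derivation:
Current floor: 10, direction: down
Requests above: [12]
Requests below: [3, 4]
Moving down and requests lie below → nearest below is max([3, 4]) = 4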